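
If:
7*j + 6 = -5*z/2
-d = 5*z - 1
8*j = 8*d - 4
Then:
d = -6/13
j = -25/26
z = 19/65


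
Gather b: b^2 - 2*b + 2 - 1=b^2 - 2*b + 1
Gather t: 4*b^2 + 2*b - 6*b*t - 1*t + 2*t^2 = 4*b^2 + 2*b + 2*t^2 + t*(-6*b - 1)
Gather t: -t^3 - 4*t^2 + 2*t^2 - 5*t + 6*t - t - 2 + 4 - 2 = -t^3 - 2*t^2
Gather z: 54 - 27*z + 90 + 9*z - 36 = 108 - 18*z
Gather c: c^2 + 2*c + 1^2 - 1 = c^2 + 2*c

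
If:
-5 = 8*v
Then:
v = -5/8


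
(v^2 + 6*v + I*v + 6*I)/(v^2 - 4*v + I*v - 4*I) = (v + 6)/(v - 4)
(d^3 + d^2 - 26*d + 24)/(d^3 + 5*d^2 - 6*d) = (d - 4)/d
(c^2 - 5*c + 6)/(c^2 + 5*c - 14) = (c - 3)/(c + 7)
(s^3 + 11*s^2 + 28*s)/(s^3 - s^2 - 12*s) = (s^2 + 11*s + 28)/(s^2 - s - 12)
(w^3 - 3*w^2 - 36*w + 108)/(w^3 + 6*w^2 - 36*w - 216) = (w - 3)/(w + 6)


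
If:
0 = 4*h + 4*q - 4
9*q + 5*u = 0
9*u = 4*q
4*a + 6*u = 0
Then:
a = 0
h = 1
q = 0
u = 0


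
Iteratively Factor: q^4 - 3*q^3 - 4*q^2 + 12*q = (q - 2)*(q^3 - q^2 - 6*q) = (q - 3)*(q - 2)*(q^2 + 2*q) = (q - 3)*(q - 2)*(q + 2)*(q)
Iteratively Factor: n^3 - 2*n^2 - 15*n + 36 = (n + 4)*(n^2 - 6*n + 9) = (n - 3)*(n + 4)*(n - 3)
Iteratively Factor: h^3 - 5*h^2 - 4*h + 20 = (h - 2)*(h^2 - 3*h - 10) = (h - 2)*(h + 2)*(h - 5)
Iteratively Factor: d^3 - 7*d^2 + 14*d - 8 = (d - 4)*(d^2 - 3*d + 2) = (d - 4)*(d - 1)*(d - 2)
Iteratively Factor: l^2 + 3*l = (l)*(l + 3)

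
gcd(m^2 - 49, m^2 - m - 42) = m - 7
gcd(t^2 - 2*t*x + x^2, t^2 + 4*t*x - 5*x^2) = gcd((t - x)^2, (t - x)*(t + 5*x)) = -t + x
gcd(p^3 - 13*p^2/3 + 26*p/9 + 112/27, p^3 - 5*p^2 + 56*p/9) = p^2 - 5*p + 56/9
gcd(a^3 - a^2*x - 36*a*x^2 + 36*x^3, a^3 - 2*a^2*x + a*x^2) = -a + x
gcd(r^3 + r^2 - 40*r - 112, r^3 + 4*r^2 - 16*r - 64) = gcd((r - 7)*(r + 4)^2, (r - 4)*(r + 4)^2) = r^2 + 8*r + 16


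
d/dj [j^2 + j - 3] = 2*j + 1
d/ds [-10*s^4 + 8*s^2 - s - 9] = -40*s^3 + 16*s - 1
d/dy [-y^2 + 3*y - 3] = 3 - 2*y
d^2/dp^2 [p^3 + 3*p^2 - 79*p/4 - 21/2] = 6*p + 6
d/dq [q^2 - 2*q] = 2*q - 2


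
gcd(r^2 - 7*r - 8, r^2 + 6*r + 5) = r + 1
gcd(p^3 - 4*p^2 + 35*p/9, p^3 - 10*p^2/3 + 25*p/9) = p^2 - 5*p/3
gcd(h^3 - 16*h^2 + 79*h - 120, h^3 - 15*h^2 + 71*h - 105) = h^2 - 8*h + 15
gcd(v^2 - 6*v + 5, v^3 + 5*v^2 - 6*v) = v - 1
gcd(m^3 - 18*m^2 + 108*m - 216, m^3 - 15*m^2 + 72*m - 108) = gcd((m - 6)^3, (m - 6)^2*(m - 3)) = m^2 - 12*m + 36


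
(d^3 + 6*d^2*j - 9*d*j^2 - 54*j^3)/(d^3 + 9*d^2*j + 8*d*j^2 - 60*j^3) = (d^2 - 9*j^2)/(d^2 + 3*d*j - 10*j^2)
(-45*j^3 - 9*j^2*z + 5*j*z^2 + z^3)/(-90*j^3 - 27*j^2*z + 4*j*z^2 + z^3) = (-15*j^2 + 2*j*z + z^2)/(-30*j^2 + j*z + z^2)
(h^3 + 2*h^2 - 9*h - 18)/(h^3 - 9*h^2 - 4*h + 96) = (h^2 - h - 6)/(h^2 - 12*h + 32)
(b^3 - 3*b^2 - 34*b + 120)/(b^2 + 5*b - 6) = (b^2 - 9*b + 20)/(b - 1)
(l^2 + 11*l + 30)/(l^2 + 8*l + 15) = (l + 6)/(l + 3)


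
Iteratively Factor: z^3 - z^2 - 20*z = (z - 5)*(z^2 + 4*z) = (z - 5)*(z + 4)*(z)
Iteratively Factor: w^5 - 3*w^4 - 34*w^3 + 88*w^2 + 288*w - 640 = (w + 4)*(w^4 - 7*w^3 - 6*w^2 + 112*w - 160) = (w - 2)*(w + 4)*(w^3 - 5*w^2 - 16*w + 80) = (w - 2)*(w + 4)^2*(w^2 - 9*w + 20) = (w - 4)*(w - 2)*(w + 4)^2*(w - 5)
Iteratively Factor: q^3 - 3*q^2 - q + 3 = (q + 1)*(q^2 - 4*q + 3) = (q - 3)*(q + 1)*(q - 1)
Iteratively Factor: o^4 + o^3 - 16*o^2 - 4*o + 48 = (o + 4)*(o^3 - 3*o^2 - 4*o + 12) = (o - 3)*(o + 4)*(o^2 - 4) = (o - 3)*(o + 2)*(o + 4)*(o - 2)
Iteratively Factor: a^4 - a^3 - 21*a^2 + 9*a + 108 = (a + 3)*(a^3 - 4*a^2 - 9*a + 36) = (a - 4)*(a + 3)*(a^2 - 9) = (a - 4)*(a - 3)*(a + 3)*(a + 3)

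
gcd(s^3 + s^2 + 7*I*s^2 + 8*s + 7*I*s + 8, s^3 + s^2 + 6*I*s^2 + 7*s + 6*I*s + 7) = s^2 + s*(1 - I) - I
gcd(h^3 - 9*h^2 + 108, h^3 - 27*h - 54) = h^2 - 3*h - 18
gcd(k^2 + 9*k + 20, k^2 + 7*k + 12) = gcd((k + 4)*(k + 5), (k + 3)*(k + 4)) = k + 4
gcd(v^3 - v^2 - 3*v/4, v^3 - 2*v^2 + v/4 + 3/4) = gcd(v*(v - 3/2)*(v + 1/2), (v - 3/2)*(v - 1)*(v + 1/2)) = v^2 - v - 3/4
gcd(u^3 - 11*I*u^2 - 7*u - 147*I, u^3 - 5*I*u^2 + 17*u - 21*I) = u^2 - 4*I*u + 21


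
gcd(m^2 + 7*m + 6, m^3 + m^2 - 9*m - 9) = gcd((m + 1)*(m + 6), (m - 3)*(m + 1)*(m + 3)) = m + 1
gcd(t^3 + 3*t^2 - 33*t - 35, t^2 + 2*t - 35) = t^2 + 2*t - 35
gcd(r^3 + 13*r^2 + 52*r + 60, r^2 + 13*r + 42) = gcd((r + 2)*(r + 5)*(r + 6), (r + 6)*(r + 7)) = r + 6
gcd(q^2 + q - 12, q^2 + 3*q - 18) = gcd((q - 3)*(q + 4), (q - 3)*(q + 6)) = q - 3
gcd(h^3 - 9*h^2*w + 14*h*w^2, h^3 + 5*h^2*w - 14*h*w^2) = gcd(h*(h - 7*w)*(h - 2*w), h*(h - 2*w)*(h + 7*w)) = -h^2 + 2*h*w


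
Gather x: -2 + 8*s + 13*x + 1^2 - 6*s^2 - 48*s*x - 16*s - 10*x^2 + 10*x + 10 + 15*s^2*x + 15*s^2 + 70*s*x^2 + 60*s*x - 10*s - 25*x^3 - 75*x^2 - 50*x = 9*s^2 - 18*s - 25*x^3 + x^2*(70*s - 85) + x*(15*s^2 + 12*s - 27) + 9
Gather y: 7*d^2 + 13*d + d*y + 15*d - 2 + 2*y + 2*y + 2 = 7*d^2 + 28*d + y*(d + 4)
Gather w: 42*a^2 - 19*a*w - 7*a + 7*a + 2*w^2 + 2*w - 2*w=42*a^2 - 19*a*w + 2*w^2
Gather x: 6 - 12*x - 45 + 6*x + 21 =-6*x - 18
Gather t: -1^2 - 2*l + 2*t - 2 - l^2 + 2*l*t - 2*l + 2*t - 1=-l^2 - 4*l + t*(2*l + 4) - 4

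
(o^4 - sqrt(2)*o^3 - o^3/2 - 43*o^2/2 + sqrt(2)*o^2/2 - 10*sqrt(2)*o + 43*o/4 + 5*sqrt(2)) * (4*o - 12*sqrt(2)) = 4*o^5 - 16*sqrt(2)*o^4 - 2*o^4 - 62*o^3 + 8*sqrt(2)*o^3 + 31*o^2 + 218*sqrt(2)*o^2 - 109*sqrt(2)*o + 240*o - 120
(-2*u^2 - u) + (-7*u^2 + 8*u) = -9*u^2 + 7*u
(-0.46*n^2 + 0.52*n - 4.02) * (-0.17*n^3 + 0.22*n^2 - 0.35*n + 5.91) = 0.0782*n^5 - 0.1896*n^4 + 0.9588*n^3 - 3.785*n^2 + 4.4802*n - 23.7582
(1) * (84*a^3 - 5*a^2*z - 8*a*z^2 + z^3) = 84*a^3 - 5*a^2*z - 8*a*z^2 + z^3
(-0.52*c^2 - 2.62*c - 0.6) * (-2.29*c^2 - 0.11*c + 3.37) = 1.1908*c^4 + 6.057*c^3 - 0.0902000000000003*c^2 - 8.7634*c - 2.022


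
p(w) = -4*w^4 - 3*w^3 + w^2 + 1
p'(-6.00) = 3120.00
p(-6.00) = -4499.00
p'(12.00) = -28920.00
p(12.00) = -87983.00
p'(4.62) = -1760.64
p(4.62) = -2095.82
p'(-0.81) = 0.98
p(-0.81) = 1.53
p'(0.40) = -1.66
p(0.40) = 0.87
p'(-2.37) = 157.70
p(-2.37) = -79.65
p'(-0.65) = -0.71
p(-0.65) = 1.53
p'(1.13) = -32.32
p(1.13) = -8.57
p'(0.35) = -1.09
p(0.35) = 0.93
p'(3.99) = -1151.64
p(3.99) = -1187.44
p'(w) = -16*w^3 - 9*w^2 + 2*w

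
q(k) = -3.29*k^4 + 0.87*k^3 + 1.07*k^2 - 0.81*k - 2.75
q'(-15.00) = 44969.34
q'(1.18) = -16.27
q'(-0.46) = 0.04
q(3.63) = -521.22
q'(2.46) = -175.66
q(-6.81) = -7298.32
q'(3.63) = -588.12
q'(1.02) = -9.88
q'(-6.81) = 4261.87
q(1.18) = -7.17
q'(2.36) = -154.20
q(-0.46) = -2.38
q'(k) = -13.16*k^3 + 2.61*k^2 + 2.14*k - 0.81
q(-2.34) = -104.78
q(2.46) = -105.80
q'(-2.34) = 177.09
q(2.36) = -89.32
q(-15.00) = -169242.35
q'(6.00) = -2736.57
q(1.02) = -5.10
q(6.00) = -4045.01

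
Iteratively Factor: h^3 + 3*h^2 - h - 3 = (h + 3)*(h^2 - 1) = (h - 1)*(h + 3)*(h + 1)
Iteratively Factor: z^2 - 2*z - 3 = (z - 3)*(z + 1)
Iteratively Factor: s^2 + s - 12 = (s - 3)*(s + 4)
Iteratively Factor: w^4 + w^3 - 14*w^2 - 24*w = (w + 2)*(w^3 - w^2 - 12*w) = (w + 2)*(w + 3)*(w^2 - 4*w) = (w - 4)*(w + 2)*(w + 3)*(w)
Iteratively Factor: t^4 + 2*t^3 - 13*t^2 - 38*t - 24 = (t + 1)*(t^3 + t^2 - 14*t - 24) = (t + 1)*(t + 3)*(t^2 - 2*t - 8) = (t - 4)*(t + 1)*(t + 3)*(t + 2)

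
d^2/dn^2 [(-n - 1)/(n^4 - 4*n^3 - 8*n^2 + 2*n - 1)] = 4*(2*(n + 1)*(2*n^3 - 6*n^2 - 8*n + 1)^2 + (2*n^3 - 6*n^2 - 8*n - (n + 1)*(-3*n^2 + 6*n + 4) + 1)*(-n^4 + 4*n^3 + 8*n^2 - 2*n + 1))/(-n^4 + 4*n^3 + 8*n^2 - 2*n + 1)^3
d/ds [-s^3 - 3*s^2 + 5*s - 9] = -3*s^2 - 6*s + 5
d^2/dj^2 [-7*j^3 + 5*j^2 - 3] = 10 - 42*j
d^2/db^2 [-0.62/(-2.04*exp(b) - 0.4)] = (2.580192*exp(b) - 0.50592)*exp(b)/(2.04*exp(b) + 0.4)^3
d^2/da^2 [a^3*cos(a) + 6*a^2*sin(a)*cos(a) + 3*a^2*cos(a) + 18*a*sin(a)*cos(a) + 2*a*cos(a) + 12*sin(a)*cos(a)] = -a^3*cos(a) - 6*a^2*sin(a) - 12*a^2*sin(2*a) - 3*a^2*cos(a) - 12*a*sin(a) - 36*a*sin(2*a) + 4*a*cos(a) + 24*a*cos(2*a) - 4*sin(a) - 18*sin(2*a) + 6*cos(a) + 36*cos(2*a)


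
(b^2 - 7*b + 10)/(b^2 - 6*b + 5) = (b - 2)/(b - 1)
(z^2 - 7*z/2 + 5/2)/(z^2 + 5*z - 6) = (z - 5/2)/(z + 6)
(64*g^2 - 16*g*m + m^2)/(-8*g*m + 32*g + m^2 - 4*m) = (-8*g + m)/(m - 4)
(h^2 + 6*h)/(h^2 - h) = (h + 6)/(h - 1)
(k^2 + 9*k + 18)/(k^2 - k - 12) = (k + 6)/(k - 4)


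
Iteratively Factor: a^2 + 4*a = (a + 4)*(a)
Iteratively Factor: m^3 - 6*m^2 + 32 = (m - 4)*(m^2 - 2*m - 8) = (m - 4)^2*(m + 2)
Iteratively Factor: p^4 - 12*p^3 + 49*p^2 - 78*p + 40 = (p - 5)*(p^3 - 7*p^2 + 14*p - 8) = (p - 5)*(p - 1)*(p^2 - 6*p + 8) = (p - 5)*(p - 2)*(p - 1)*(p - 4)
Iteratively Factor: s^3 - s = (s - 1)*(s^2 + s) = (s - 1)*(s + 1)*(s)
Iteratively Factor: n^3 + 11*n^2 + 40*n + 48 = (n + 4)*(n^2 + 7*n + 12) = (n + 3)*(n + 4)*(n + 4)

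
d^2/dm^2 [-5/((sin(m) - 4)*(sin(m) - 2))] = 5*(4*sin(m)^4 - 18*sin(m)^3 - 2*sin(m)^2 + 84*sin(m) - 56)/((sin(m) - 4)^3*(sin(m) - 2)^3)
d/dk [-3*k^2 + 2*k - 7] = 2 - 6*k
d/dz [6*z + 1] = 6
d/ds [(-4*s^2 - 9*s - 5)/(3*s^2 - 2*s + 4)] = (35*s^2 - 2*s - 46)/(9*s^4 - 12*s^3 + 28*s^2 - 16*s + 16)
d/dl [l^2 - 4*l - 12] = 2*l - 4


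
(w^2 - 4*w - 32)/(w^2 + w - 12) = (w - 8)/(w - 3)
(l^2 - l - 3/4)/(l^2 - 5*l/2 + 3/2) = (l + 1/2)/(l - 1)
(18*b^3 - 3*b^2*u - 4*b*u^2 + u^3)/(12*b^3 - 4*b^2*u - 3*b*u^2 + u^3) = (-3*b + u)/(-2*b + u)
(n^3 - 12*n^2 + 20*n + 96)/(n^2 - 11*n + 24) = (n^2 - 4*n - 12)/(n - 3)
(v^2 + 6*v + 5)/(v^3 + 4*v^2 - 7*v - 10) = 1/(v - 2)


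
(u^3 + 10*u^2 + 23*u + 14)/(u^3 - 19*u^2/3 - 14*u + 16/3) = 3*(u^2 + 8*u + 7)/(3*u^2 - 25*u + 8)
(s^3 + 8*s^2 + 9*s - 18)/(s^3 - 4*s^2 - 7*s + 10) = (s^2 + 9*s + 18)/(s^2 - 3*s - 10)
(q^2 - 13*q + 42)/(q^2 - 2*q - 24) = (q - 7)/(q + 4)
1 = 1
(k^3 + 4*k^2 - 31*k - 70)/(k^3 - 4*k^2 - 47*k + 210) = (k + 2)/(k - 6)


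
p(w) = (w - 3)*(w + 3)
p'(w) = 2*w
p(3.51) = 3.32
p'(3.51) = 7.02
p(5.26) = 18.67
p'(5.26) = 10.52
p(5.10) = 17.01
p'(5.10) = 10.20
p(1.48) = -6.81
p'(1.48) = 2.96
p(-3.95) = 6.60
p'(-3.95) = -7.90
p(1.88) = -5.47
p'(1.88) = 3.76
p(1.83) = -5.65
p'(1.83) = 3.66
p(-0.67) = -8.55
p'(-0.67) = -1.34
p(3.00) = 0.00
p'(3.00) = 6.00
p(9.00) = 72.00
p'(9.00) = 18.00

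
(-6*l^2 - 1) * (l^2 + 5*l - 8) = -6*l^4 - 30*l^3 + 47*l^2 - 5*l + 8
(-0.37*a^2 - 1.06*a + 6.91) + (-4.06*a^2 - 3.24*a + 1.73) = -4.43*a^2 - 4.3*a + 8.64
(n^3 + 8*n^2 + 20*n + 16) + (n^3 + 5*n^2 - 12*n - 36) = 2*n^3 + 13*n^2 + 8*n - 20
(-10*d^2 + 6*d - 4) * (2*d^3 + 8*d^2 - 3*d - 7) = -20*d^5 - 68*d^4 + 70*d^3 + 20*d^2 - 30*d + 28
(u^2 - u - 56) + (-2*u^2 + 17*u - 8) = -u^2 + 16*u - 64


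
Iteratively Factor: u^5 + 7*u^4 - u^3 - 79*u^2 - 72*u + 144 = (u - 1)*(u^4 + 8*u^3 + 7*u^2 - 72*u - 144) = (u - 1)*(u + 3)*(u^3 + 5*u^2 - 8*u - 48) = (u - 1)*(u + 3)*(u + 4)*(u^2 + u - 12) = (u - 3)*(u - 1)*(u + 3)*(u + 4)*(u + 4)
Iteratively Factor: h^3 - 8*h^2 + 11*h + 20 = (h - 5)*(h^2 - 3*h - 4) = (h - 5)*(h + 1)*(h - 4)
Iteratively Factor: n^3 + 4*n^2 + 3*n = (n + 3)*(n^2 + n) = (n + 1)*(n + 3)*(n)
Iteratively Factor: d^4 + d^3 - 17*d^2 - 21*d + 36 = (d - 1)*(d^3 + 2*d^2 - 15*d - 36) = (d - 4)*(d - 1)*(d^2 + 6*d + 9) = (d - 4)*(d - 1)*(d + 3)*(d + 3)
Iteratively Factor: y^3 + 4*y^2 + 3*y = (y)*(y^2 + 4*y + 3) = y*(y + 1)*(y + 3)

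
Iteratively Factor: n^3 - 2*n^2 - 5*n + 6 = (n - 1)*(n^2 - n - 6) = (n - 1)*(n + 2)*(n - 3)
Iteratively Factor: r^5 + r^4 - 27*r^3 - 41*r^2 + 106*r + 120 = (r + 4)*(r^4 - 3*r^3 - 15*r^2 + 19*r + 30) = (r + 3)*(r + 4)*(r^3 - 6*r^2 + 3*r + 10) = (r - 2)*(r + 3)*(r + 4)*(r^2 - 4*r - 5) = (r - 5)*(r - 2)*(r + 3)*(r + 4)*(r + 1)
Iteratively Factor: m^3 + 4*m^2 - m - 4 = (m + 1)*(m^2 + 3*m - 4) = (m - 1)*(m + 1)*(m + 4)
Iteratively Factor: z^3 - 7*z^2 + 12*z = (z)*(z^2 - 7*z + 12) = z*(z - 4)*(z - 3)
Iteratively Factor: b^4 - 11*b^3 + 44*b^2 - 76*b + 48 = (b - 3)*(b^3 - 8*b^2 + 20*b - 16) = (b - 3)*(b - 2)*(b^2 - 6*b + 8) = (b - 3)*(b - 2)^2*(b - 4)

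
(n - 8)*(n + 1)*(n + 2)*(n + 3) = n^4 - 2*n^3 - 37*n^2 - 82*n - 48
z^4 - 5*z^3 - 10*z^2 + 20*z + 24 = (z - 6)*(z - 2)*(z + 1)*(z + 2)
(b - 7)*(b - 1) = b^2 - 8*b + 7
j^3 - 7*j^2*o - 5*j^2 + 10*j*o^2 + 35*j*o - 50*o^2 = (j - 5)*(j - 5*o)*(j - 2*o)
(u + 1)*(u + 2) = u^2 + 3*u + 2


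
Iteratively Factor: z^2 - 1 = (z - 1)*(z + 1)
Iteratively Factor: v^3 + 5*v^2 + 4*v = (v + 1)*(v^2 + 4*v) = v*(v + 1)*(v + 4)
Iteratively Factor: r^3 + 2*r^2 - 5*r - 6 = (r + 1)*(r^2 + r - 6) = (r - 2)*(r + 1)*(r + 3)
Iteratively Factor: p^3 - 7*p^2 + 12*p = (p - 3)*(p^2 - 4*p) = p*(p - 3)*(p - 4)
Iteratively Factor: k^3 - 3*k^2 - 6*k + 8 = (k - 1)*(k^2 - 2*k - 8) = (k - 1)*(k + 2)*(k - 4)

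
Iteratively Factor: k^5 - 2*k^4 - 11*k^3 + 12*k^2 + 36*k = (k + 2)*(k^4 - 4*k^3 - 3*k^2 + 18*k) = (k - 3)*(k + 2)*(k^3 - k^2 - 6*k) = k*(k - 3)*(k + 2)*(k^2 - k - 6) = k*(k - 3)*(k + 2)^2*(k - 3)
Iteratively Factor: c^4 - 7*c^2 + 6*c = (c + 3)*(c^3 - 3*c^2 + 2*c) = c*(c + 3)*(c^2 - 3*c + 2) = c*(c - 2)*(c + 3)*(c - 1)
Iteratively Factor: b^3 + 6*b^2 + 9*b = (b + 3)*(b^2 + 3*b) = (b + 3)^2*(b)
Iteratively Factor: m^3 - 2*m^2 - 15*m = (m - 5)*(m^2 + 3*m) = (m - 5)*(m + 3)*(m)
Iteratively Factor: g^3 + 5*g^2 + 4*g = (g)*(g^2 + 5*g + 4) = g*(g + 1)*(g + 4)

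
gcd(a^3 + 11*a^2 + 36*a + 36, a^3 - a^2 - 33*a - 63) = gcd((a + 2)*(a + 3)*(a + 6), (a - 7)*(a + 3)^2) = a + 3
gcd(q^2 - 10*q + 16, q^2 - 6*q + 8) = q - 2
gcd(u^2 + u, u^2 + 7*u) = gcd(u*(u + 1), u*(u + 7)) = u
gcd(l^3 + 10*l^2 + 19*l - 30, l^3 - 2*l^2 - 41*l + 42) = l^2 + 5*l - 6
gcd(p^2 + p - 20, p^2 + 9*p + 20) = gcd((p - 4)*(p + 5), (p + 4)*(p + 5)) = p + 5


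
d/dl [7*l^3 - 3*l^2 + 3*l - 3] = 21*l^2 - 6*l + 3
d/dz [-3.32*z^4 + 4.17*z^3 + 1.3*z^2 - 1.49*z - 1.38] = -13.28*z^3 + 12.51*z^2 + 2.6*z - 1.49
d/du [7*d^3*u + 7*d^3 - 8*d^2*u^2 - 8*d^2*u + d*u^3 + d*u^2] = d*(7*d^2 - 16*d*u - 8*d + 3*u^2 + 2*u)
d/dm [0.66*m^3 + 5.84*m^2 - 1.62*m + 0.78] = 1.98*m^2 + 11.68*m - 1.62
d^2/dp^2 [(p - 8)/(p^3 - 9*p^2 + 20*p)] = 2*(3*p^5 - 75*p^4 + 637*p^3 - 2424*p^2 + 4320*p - 3200)/(p^3*(p^6 - 27*p^5 + 303*p^4 - 1809*p^3 + 6060*p^2 - 10800*p + 8000))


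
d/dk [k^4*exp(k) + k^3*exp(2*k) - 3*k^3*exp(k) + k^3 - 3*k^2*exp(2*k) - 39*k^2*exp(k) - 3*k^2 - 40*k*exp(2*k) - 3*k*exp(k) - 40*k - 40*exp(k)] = k^4*exp(k) + 2*k^3*exp(2*k) + k^3*exp(k) - 3*k^2*exp(2*k) - 48*k^2*exp(k) + 3*k^2 - 86*k*exp(2*k) - 81*k*exp(k) - 6*k - 40*exp(2*k) - 43*exp(k) - 40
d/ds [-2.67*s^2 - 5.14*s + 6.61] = -5.34*s - 5.14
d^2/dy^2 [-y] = 0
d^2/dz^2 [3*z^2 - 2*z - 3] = 6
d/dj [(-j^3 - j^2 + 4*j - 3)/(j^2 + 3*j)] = (-j^4 - 6*j^3 - 7*j^2 + 6*j + 9)/(j^2*(j^2 + 6*j + 9))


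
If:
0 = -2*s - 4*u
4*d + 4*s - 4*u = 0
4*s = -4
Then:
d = 3/2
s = -1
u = 1/2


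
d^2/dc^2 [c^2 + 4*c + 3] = 2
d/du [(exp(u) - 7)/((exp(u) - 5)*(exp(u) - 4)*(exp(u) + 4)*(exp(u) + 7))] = 3*(-exp(4*u) + 8*exp(3*u) + 31*exp(2*u) - 238*exp(u) + 112)*exp(u)/(exp(8*u) + 4*exp(7*u) - 98*exp(6*u) - 268*exp(5*u) + 3593*exp(4*u) + 5504*exp(3*u) - 56096*exp(2*u) - 35840*exp(u) + 313600)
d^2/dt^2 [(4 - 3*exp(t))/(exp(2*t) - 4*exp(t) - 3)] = (-3*exp(4*t) + 4*exp(3*t) - 102*exp(2*t) + 148*exp(t) - 75)*exp(t)/(exp(6*t) - 12*exp(5*t) + 39*exp(4*t) + 8*exp(3*t) - 117*exp(2*t) - 108*exp(t) - 27)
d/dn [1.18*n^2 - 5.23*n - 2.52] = 2.36*n - 5.23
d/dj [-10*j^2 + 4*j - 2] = 4 - 20*j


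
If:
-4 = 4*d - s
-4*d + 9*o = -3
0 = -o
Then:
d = 3/4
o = 0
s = 7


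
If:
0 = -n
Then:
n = 0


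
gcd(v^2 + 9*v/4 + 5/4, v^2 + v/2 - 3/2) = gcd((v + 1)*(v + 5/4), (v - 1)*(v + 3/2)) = 1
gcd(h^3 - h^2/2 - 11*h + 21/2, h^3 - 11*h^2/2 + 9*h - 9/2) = h^2 - 4*h + 3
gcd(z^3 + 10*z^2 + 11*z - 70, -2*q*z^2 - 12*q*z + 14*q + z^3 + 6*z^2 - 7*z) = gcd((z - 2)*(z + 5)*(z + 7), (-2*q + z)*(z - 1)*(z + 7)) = z + 7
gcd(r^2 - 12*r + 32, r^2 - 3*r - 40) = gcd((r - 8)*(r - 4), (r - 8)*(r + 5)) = r - 8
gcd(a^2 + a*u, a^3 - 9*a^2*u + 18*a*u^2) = a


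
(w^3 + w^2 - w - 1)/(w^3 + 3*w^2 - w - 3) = (w + 1)/(w + 3)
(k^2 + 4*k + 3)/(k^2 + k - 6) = (k + 1)/(k - 2)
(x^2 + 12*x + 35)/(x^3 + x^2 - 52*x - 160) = (x + 7)/(x^2 - 4*x - 32)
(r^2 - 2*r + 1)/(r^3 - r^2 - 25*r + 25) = (r - 1)/(r^2 - 25)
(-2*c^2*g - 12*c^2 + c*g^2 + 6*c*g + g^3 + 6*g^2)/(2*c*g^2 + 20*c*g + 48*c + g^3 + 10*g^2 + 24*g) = (-c + g)/(g + 4)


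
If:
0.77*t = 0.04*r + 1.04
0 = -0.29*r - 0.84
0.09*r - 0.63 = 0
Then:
No Solution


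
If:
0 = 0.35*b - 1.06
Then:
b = 3.03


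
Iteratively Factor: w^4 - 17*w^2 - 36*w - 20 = (w + 1)*(w^3 - w^2 - 16*w - 20) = (w - 5)*(w + 1)*(w^2 + 4*w + 4) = (w - 5)*(w + 1)*(w + 2)*(w + 2)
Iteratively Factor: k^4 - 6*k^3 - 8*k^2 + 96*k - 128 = (k + 4)*(k^3 - 10*k^2 + 32*k - 32) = (k - 2)*(k + 4)*(k^2 - 8*k + 16) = (k - 4)*(k - 2)*(k + 4)*(k - 4)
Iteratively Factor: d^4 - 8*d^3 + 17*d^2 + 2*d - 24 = (d - 3)*(d^3 - 5*d^2 + 2*d + 8) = (d - 3)*(d - 2)*(d^2 - 3*d - 4) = (d - 4)*(d - 3)*(d - 2)*(d + 1)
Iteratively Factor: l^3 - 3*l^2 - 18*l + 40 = (l + 4)*(l^2 - 7*l + 10) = (l - 5)*(l + 4)*(l - 2)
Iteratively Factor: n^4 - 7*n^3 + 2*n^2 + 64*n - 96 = (n - 4)*(n^3 - 3*n^2 - 10*n + 24) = (n - 4)^2*(n^2 + n - 6) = (n - 4)^2*(n + 3)*(n - 2)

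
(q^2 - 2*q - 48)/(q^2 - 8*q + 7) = (q^2 - 2*q - 48)/(q^2 - 8*q + 7)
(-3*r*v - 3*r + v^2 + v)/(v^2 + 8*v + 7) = (-3*r + v)/(v + 7)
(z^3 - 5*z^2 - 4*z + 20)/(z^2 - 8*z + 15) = (z^2 - 4)/(z - 3)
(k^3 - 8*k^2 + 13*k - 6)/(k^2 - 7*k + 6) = k - 1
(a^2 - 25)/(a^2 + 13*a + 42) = (a^2 - 25)/(a^2 + 13*a + 42)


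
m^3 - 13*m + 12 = (m - 3)*(m - 1)*(m + 4)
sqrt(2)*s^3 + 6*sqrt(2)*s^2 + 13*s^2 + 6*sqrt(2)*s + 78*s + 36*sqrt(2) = (s + 6)*(s + 6*sqrt(2))*(sqrt(2)*s + 1)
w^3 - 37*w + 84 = (w - 4)*(w - 3)*(w + 7)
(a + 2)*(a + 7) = a^2 + 9*a + 14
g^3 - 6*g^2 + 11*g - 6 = (g - 3)*(g - 2)*(g - 1)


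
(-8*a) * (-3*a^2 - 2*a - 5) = 24*a^3 + 16*a^2 + 40*a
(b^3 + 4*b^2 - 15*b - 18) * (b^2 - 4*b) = b^5 - 31*b^3 + 42*b^2 + 72*b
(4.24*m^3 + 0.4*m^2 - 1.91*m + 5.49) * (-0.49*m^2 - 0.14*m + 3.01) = -2.0776*m^5 - 0.7896*m^4 + 13.6423*m^3 - 1.2187*m^2 - 6.5177*m + 16.5249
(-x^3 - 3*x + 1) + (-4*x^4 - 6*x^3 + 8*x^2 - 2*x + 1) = -4*x^4 - 7*x^3 + 8*x^2 - 5*x + 2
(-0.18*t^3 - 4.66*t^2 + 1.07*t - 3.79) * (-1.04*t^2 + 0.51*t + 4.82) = 0.1872*t^5 + 4.7546*t^4 - 4.357*t^3 - 17.9739*t^2 + 3.2245*t - 18.2678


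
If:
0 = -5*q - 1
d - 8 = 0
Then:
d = 8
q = -1/5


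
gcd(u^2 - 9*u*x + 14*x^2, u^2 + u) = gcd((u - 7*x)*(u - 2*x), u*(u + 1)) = 1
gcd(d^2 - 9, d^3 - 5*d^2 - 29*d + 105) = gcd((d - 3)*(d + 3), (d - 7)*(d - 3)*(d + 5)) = d - 3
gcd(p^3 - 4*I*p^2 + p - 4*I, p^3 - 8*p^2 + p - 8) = p^2 + 1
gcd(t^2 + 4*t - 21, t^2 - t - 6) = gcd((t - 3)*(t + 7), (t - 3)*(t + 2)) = t - 3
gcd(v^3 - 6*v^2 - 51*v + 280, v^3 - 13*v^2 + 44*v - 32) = v - 8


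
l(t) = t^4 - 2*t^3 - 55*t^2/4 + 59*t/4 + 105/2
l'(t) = 4*t^3 - 6*t^2 - 55*t/2 + 59/4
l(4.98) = 153.00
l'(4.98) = 223.02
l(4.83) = 121.85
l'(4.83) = 192.67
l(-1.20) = 20.53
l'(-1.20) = 32.20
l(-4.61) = 339.88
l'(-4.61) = -377.88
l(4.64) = 88.64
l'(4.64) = 157.56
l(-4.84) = 434.53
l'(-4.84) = -446.22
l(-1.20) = 20.53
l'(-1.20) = 32.20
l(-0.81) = 33.02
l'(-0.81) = 30.96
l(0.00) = 52.50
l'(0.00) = 14.75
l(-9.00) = 6825.00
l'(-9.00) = -3139.75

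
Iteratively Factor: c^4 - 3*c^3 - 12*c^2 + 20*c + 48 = (c + 2)*(c^3 - 5*c^2 - 2*c + 24) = (c - 4)*(c + 2)*(c^2 - c - 6) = (c - 4)*(c - 3)*(c + 2)*(c + 2)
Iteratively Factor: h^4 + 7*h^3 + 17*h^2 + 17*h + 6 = (h + 3)*(h^3 + 4*h^2 + 5*h + 2) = (h + 1)*(h + 3)*(h^2 + 3*h + 2) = (h + 1)^2*(h + 3)*(h + 2)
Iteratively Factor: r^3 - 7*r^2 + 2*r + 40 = (r + 2)*(r^2 - 9*r + 20) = (r - 4)*(r + 2)*(r - 5)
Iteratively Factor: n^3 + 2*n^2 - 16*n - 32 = (n + 4)*(n^2 - 2*n - 8) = (n + 2)*(n + 4)*(n - 4)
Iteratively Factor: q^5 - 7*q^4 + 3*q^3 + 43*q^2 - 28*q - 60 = (q - 2)*(q^4 - 5*q^3 - 7*q^2 + 29*q + 30) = (q - 3)*(q - 2)*(q^3 - 2*q^2 - 13*q - 10) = (q - 3)*(q - 2)*(q + 2)*(q^2 - 4*q - 5) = (q - 5)*(q - 3)*(q - 2)*(q + 2)*(q + 1)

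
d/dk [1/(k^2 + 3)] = -2*k/(k^2 + 3)^2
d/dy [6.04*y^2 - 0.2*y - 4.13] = 12.08*y - 0.2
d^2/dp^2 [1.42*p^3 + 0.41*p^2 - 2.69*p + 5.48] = 8.52*p + 0.82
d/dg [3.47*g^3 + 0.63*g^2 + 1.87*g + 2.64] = 10.41*g^2 + 1.26*g + 1.87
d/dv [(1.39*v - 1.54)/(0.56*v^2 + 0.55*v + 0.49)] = (-0.7784*v^2 + 1.7248*v + 1.5281)/(0.3136*v^4 + 0.616*v^3 + 0.8513*v^2 + 0.539*v + 0.2401)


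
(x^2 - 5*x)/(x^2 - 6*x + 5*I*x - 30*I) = x*(x - 5)/(x^2 + x*(-6 + 5*I) - 30*I)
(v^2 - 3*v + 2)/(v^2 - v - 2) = (v - 1)/(v + 1)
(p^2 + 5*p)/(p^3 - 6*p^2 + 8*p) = (p + 5)/(p^2 - 6*p + 8)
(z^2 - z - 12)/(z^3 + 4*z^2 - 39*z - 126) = (z - 4)/(z^2 + z - 42)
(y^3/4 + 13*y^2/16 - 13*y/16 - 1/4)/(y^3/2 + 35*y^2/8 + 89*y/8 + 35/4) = (4*y^3 + 13*y^2 - 13*y - 4)/(2*(4*y^3 + 35*y^2 + 89*y + 70))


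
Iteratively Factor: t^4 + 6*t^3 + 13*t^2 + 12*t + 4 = (t + 1)*(t^3 + 5*t^2 + 8*t + 4) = (t + 1)*(t + 2)*(t^2 + 3*t + 2) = (t + 1)^2*(t + 2)*(t + 2)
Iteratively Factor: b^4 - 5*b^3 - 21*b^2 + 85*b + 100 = (b - 5)*(b^3 - 21*b - 20) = (b - 5)*(b + 1)*(b^2 - b - 20) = (b - 5)^2*(b + 1)*(b + 4)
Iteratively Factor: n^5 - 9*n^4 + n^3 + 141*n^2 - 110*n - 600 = (n - 5)*(n^4 - 4*n^3 - 19*n^2 + 46*n + 120) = (n - 5)*(n + 2)*(n^3 - 6*n^2 - 7*n + 60) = (n - 5)^2*(n + 2)*(n^2 - n - 12) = (n - 5)^2*(n - 4)*(n + 2)*(n + 3)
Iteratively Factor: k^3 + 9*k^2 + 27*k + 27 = (k + 3)*(k^2 + 6*k + 9) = (k + 3)^2*(k + 3)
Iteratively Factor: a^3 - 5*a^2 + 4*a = (a)*(a^2 - 5*a + 4) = a*(a - 1)*(a - 4)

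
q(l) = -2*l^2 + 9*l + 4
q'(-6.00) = 33.00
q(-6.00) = -122.00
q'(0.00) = 9.00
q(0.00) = 4.00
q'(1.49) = 3.04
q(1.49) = 12.97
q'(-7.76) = 40.04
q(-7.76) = -186.28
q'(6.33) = -16.32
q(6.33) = -19.17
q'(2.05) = 0.80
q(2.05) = 14.04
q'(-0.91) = 12.64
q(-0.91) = -5.85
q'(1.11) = 4.56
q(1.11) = 11.53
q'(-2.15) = 17.60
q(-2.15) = -24.60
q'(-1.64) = 15.56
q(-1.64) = -16.14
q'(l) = 9 - 4*l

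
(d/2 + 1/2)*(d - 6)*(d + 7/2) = d^3/2 - 3*d^2/4 - 47*d/4 - 21/2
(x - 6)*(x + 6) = x^2 - 36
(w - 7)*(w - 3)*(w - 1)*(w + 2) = w^4 - 9*w^3 + 9*w^2 + 41*w - 42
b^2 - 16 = (b - 4)*(b + 4)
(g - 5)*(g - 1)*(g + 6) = g^3 - 31*g + 30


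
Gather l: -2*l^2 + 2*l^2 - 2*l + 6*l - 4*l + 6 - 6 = 0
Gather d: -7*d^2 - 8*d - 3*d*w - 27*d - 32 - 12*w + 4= -7*d^2 + d*(-3*w - 35) - 12*w - 28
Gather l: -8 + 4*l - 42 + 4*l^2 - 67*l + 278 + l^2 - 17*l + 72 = 5*l^2 - 80*l + 300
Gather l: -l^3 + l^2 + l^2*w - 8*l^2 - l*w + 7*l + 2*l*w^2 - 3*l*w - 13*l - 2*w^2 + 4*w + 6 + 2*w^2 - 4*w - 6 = -l^3 + l^2*(w - 7) + l*(2*w^2 - 4*w - 6)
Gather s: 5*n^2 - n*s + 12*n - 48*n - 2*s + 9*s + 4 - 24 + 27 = 5*n^2 - 36*n + s*(7 - n) + 7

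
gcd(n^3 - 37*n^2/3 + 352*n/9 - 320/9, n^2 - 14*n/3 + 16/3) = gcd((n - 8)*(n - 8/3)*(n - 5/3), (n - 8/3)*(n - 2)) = n - 8/3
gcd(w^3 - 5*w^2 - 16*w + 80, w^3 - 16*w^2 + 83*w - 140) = w^2 - 9*w + 20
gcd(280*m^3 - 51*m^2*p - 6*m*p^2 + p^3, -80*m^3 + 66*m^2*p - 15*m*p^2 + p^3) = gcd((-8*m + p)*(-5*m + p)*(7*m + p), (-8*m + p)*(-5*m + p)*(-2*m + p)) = 40*m^2 - 13*m*p + p^2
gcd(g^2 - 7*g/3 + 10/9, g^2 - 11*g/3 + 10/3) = g - 5/3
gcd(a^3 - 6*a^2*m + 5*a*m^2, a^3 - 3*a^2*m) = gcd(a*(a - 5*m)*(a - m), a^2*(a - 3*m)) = a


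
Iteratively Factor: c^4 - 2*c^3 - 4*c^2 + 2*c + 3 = (c + 1)*(c^3 - 3*c^2 - c + 3) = (c - 1)*(c + 1)*(c^2 - 2*c - 3) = (c - 3)*(c - 1)*(c + 1)*(c + 1)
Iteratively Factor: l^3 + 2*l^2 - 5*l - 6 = (l + 3)*(l^2 - l - 2) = (l - 2)*(l + 3)*(l + 1)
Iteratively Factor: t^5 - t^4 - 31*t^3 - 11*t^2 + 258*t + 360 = (t - 5)*(t^4 + 4*t^3 - 11*t^2 - 66*t - 72) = (t - 5)*(t + 2)*(t^3 + 2*t^2 - 15*t - 36) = (t - 5)*(t + 2)*(t + 3)*(t^2 - t - 12) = (t - 5)*(t + 2)*(t + 3)^2*(t - 4)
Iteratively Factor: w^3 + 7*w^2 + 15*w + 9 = (w + 1)*(w^2 + 6*w + 9) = (w + 1)*(w + 3)*(w + 3)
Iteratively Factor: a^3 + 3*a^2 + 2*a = (a + 2)*(a^2 + a) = (a + 1)*(a + 2)*(a)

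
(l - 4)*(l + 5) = l^2 + l - 20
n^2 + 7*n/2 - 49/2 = (n - 7/2)*(n + 7)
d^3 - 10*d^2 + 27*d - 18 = (d - 6)*(d - 3)*(d - 1)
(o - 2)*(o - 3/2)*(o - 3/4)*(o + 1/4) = o^4 - 4*o^3 + 73*o^2/16 - 27*o/32 - 9/16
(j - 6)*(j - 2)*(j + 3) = j^3 - 5*j^2 - 12*j + 36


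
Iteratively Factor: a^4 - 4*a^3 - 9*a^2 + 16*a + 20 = (a - 2)*(a^3 - 2*a^2 - 13*a - 10) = (a - 2)*(a + 2)*(a^2 - 4*a - 5) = (a - 2)*(a + 1)*(a + 2)*(a - 5)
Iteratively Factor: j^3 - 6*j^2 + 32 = (j + 2)*(j^2 - 8*j + 16) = (j - 4)*(j + 2)*(j - 4)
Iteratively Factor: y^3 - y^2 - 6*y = (y)*(y^2 - y - 6) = y*(y - 3)*(y + 2)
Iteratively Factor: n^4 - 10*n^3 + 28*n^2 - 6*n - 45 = (n - 3)*(n^3 - 7*n^2 + 7*n + 15) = (n - 5)*(n - 3)*(n^2 - 2*n - 3) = (n - 5)*(n - 3)*(n + 1)*(n - 3)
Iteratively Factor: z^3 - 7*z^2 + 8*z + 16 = (z - 4)*(z^2 - 3*z - 4) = (z - 4)*(z + 1)*(z - 4)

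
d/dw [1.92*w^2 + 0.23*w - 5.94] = 3.84*w + 0.23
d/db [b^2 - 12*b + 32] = 2*b - 12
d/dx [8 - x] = -1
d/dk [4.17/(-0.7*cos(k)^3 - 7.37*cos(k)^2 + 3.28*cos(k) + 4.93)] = (-8.757*cos(k)^2 - 61.4658*cos(k) + 13.6776)*sin(k)/(0.7*cos(k)^3 + 7.37*cos(k)^2 - 3.28*cos(k) - 4.93)^2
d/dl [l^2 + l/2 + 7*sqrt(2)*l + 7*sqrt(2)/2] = 2*l + 1/2 + 7*sqrt(2)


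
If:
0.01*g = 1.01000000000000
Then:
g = 101.00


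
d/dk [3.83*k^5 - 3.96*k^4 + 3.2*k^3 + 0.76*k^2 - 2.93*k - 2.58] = 19.15*k^4 - 15.84*k^3 + 9.6*k^2 + 1.52*k - 2.93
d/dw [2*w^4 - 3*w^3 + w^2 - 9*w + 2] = 8*w^3 - 9*w^2 + 2*w - 9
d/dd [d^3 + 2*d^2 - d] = 3*d^2 + 4*d - 1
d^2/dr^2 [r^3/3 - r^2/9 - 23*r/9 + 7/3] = 2*r - 2/9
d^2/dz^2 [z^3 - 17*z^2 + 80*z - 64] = 6*z - 34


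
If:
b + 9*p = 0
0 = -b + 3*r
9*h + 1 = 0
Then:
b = 3*r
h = -1/9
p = -r/3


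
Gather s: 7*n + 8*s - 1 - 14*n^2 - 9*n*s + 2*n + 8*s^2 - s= -14*n^2 + 9*n + 8*s^2 + s*(7 - 9*n) - 1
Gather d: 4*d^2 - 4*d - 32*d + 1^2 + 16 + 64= 4*d^2 - 36*d + 81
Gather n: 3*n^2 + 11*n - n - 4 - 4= 3*n^2 + 10*n - 8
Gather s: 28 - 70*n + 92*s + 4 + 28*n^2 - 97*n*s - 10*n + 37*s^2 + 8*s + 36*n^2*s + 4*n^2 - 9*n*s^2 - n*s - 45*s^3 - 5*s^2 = 32*n^2 - 80*n - 45*s^3 + s^2*(32 - 9*n) + s*(36*n^2 - 98*n + 100) + 32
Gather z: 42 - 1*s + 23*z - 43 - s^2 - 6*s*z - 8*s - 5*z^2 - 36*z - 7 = -s^2 - 9*s - 5*z^2 + z*(-6*s - 13) - 8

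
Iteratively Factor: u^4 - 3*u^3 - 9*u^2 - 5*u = (u - 5)*(u^3 + 2*u^2 + u) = u*(u - 5)*(u^2 + 2*u + 1) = u*(u - 5)*(u + 1)*(u + 1)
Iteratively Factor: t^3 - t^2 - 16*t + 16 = (t - 1)*(t^2 - 16) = (t - 4)*(t - 1)*(t + 4)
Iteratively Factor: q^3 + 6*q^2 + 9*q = (q)*(q^2 + 6*q + 9) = q*(q + 3)*(q + 3)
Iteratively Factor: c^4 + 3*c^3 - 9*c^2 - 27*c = (c - 3)*(c^3 + 6*c^2 + 9*c) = (c - 3)*(c + 3)*(c^2 + 3*c) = c*(c - 3)*(c + 3)*(c + 3)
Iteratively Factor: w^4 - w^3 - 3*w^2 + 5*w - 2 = (w + 2)*(w^3 - 3*w^2 + 3*w - 1) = (w - 1)*(w + 2)*(w^2 - 2*w + 1) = (w - 1)^2*(w + 2)*(w - 1)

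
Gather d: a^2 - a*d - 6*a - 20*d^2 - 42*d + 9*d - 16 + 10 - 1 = a^2 - 6*a - 20*d^2 + d*(-a - 33) - 7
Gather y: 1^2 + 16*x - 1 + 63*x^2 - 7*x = 63*x^2 + 9*x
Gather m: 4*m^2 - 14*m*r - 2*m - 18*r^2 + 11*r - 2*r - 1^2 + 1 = 4*m^2 + m*(-14*r - 2) - 18*r^2 + 9*r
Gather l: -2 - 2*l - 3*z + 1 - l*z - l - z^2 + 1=l*(-z - 3) - z^2 - 3*z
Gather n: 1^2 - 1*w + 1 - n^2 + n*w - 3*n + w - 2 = -n^2 + n*(w - 3)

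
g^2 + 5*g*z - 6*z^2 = (g - z)*(g + 6*z)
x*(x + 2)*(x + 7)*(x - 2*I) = x^4 + 9*x^3 - 2*I*x^3 + 14*x^2 - 18*I*x^2 - 28*I*x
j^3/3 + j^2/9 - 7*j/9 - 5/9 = (j/3 + 1/3)*(j - 5/3)*(j + 1)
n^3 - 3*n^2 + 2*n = n*(n - 2)*(n - 1)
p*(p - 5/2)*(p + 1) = p^3 - 3*p^2/2 - 5*p/2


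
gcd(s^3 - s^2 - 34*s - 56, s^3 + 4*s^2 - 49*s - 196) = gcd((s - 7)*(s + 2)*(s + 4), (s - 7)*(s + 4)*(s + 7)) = s^2 - 3*s - 28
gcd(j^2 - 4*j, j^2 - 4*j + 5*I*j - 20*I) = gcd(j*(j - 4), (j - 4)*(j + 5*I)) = j - 4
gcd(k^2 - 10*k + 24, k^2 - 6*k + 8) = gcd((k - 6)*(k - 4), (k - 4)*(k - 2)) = k - 4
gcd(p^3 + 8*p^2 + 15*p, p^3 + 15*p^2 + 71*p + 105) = p^2 + 8*p + 15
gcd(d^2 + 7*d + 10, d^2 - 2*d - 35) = d + 5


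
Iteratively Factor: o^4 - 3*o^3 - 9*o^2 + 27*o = (o + 3)*(o^3 - 6*o^2 + 9*o) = (o - 3)*(o + 3)*(o^2 - 3*o) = o*(o - 3)*(o + 3)*(o - 3)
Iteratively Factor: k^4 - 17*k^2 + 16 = (k + 1)*(k^3 - k^2 - 16*k + 16) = (k - 1)*(k + 1)*(k^2 - 16) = (k - 4)*(k - 1)*(k + 1)*(k + 4)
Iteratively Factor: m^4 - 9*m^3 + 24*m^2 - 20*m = (m - 2)*(m^3 - 7*m^2 + 10*m) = (m - 2)^2*(m^2 - 5*m) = (m - 5)*(m - 2)^2*(m)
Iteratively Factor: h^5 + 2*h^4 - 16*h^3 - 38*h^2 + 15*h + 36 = (h - 4)*(h^4 + 6*h^3 + 8*h^2 - 6*h - 9) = (h - 4)*(h + 1)*(h^3 + 5*h^2 + 3*h - 9) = (h - 4)*(h + 1)*(h + 3)*(h^2 + 2*h - 3) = (h - 4)*(h - 1)*(h + 1)*(h + 3)*(h + 3)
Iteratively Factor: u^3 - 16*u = (u)*(u^2 - 16) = u*(u + 4)*(u - 4)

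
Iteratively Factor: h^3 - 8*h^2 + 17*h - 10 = (h - 1)*(h^2 - 7*h + 10) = (h - 2)*(h - 1)*(h - 5)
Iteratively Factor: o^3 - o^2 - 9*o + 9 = (o - 3)*(o^2 + 2*o - 3) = (o - 3)*(o + 3)*(o - 1)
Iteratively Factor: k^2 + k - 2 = (k + 2)*(k - 1)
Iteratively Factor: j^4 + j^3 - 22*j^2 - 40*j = (j + 4)*(j^3 - 3*j^2 - 10*j) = j*(j + 4)*(j^2 - 3*j - 10) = j*(j + 2)*(j + 4)*(j - 5)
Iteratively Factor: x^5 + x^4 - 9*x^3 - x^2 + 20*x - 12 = (x + 3)*(x^4 - 2*x^3 - 3*x^2 + 8*x - 4) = (x - 1)*(x + 3)*(x^3 - x^2 - 4*x + 4) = (x - 1)*(x + 2)*(x + 3)*(x^2 - 3*x + 2) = (x - 1)^2*(x + 2)*(x + 3)*(x - 2)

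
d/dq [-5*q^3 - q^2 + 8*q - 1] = -15*q^2 - 2*q + 8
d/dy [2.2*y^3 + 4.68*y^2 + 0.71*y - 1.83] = 6.6*y^2 + 9.36*y + 0.71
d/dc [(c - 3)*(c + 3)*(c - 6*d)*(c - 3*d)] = 4*c^3 - 27*c^2*d + 36*c*d^2 - 18*c + 81*d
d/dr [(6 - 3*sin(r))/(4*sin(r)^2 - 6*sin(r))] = 3*(cos(r) - 4/tan(r) + 3*cos(r)/sin(r)^2)/(2*sin(r) - 3)^2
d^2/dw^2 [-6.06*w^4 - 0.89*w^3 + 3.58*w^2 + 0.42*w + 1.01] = -72.72*w^2 - 5.34*w + 7.16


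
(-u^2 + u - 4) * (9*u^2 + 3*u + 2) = -9*u^4 + 6*u^3 - 35*u^2 - 10*u - 8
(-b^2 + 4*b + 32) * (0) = 0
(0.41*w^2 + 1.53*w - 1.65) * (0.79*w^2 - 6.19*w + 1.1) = 0.3239*w^4 - 1.3292*w^3 - 10.3232*w^2 + 11.8965*w - 1.815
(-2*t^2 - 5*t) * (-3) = 6*t^2 + 15*t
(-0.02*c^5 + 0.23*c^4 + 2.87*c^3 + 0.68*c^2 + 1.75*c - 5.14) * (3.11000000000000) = -0.0622*c^5 + 0.7153*c^4 + 8.9257*c^3 + 2.1148*c^2 + 5.4425*c - 15.9854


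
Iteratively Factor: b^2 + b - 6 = (b - 2)*(b + 3)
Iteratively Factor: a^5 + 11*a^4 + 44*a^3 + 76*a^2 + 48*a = (a + 4)*(a^4 + 7*a^3 + 16*a^2 + 12*a) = (a + 3)*(a + 4)*(a^3 + 4*a^2 + 4*a) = (a + 2)*(a + 3)*(a + 4)*(a^2 + 2*a) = (a + 2)^2*(a + 3)*(a + 4)*(a)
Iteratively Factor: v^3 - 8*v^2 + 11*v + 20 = (v + 1)*(v^2 - 9*v + 20) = (v - 5)*(v + 1)*(v - 4)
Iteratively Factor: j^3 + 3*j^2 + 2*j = (j + 1)*(j^2 + 2*j) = j*(j + 1)*(j + 2)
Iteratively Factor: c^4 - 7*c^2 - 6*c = (c + 1)*(c^3 - c^2 - 6*c) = (c + 1)*(c + 2)*(c^2 - 3*c) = c*(c + 1)*(c + 2)*(c - 3)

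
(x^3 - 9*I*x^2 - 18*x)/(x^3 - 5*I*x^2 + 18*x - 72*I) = x/(x + 4*I)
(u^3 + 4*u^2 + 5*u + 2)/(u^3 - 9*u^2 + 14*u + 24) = (u^2 + 3*u + 2)/(u^2 - 10*u + 24)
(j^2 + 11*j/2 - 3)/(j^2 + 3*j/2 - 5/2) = (2*j^2 + 11*j - 6)/(2*j^2 + 3*j - 5)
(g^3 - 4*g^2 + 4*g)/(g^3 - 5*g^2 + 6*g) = (g - 2)/(g - 3)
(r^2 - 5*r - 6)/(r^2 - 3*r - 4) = (r - 6)/(r - 4)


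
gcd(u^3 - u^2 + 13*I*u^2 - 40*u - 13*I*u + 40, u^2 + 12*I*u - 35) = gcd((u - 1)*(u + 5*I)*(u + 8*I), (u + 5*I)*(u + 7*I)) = u + 5*I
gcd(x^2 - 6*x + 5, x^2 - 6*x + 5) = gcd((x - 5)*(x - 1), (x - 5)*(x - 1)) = x^2 - 6*x + 5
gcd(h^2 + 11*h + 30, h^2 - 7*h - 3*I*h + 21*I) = 1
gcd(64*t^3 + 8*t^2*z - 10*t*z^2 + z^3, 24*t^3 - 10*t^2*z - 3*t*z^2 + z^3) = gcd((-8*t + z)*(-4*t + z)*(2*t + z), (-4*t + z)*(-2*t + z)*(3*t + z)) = -4*t + z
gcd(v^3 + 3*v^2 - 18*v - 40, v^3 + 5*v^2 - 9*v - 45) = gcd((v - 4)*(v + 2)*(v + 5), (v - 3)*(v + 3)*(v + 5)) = v + 5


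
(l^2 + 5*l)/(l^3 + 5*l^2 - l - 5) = l/(l^2 - 1)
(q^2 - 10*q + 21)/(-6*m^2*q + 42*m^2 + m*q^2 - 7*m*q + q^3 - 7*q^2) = (q - 3)/(-6*m^2 + m*q + q^2)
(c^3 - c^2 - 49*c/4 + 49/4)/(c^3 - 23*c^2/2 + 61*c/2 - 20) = (4*c^2 - 49)/(2*(2*c^2 - 21*c + 40))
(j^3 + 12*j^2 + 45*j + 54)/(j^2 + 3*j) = j + 9 + 18/j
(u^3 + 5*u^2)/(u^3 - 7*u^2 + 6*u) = u*(u + 5)/(u^2 - 7*u + 6)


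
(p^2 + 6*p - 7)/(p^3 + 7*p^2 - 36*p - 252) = (p - 1)/(p^2 - 36)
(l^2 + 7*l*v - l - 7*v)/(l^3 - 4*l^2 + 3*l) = (l + 7*v)/(l*(l - 3))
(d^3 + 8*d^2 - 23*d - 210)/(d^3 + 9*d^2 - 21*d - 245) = (d + 6)/(d + 7)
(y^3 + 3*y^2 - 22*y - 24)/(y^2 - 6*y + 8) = (y^2 + 7*y + 6)/(y - 2)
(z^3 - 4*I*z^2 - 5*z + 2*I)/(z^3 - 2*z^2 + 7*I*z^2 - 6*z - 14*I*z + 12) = (z^3 - 4*I*z^2 - 5*z + 2*I)/(z^3 + z^2*(-2 + 7*I) + z*(-6 - 14*I) + 12)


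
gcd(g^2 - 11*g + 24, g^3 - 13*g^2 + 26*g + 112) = g - 8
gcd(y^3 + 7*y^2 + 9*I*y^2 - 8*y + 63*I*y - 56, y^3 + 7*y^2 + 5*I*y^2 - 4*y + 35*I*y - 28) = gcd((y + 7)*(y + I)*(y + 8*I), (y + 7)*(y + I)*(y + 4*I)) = y^2 + y*(7 + I) + 7*I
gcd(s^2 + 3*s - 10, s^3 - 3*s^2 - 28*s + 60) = s^2 + 3*s - 10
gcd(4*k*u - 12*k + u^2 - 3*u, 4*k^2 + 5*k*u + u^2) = 4*k + u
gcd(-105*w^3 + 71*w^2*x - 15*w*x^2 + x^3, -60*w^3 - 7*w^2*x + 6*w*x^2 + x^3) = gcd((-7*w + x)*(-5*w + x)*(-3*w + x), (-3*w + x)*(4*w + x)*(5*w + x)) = -3*w + x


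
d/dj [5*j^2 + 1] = 10*j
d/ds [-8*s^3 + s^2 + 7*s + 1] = -24*s^2 + 2*s + 7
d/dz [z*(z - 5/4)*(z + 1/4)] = 3*z^2 - 2*z - 5/16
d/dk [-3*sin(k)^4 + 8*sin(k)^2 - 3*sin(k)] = (-12*sin(k)^3 + 16*sin(k) - 3)*cos(k)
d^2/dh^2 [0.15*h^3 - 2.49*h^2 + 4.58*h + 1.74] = 0.9*h - 4.98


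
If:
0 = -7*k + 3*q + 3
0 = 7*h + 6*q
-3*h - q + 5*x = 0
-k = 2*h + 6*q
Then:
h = 6/77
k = 30/77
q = -1/11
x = 1/35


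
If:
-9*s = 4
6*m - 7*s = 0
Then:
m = -14/27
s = -4/9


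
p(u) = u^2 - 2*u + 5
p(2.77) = 7.13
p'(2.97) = 3.94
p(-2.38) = 15.42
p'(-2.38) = -6.76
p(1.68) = 4.46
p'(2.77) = 3.54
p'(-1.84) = -5.68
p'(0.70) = -0.60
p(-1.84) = 12.07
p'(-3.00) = -8.00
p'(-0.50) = -3.00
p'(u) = 2*u - 2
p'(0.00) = -2.00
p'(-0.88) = -3.76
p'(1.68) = 1.36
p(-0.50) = 6.25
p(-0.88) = 7.53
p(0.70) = 4.09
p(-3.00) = 20.00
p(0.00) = 5.00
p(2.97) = 7.88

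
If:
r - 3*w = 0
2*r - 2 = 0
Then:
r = 1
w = 1/3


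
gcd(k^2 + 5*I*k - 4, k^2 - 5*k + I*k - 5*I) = k + I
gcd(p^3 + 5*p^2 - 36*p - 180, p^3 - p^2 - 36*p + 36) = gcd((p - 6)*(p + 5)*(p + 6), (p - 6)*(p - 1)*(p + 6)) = p^2 - 36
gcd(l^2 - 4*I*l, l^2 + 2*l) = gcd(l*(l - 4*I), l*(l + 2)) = l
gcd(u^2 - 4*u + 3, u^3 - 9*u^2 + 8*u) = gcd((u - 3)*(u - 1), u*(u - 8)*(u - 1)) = u - 1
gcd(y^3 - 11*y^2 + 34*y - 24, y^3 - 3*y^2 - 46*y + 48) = y - 1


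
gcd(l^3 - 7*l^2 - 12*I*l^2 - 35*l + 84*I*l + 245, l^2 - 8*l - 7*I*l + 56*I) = l - 7*I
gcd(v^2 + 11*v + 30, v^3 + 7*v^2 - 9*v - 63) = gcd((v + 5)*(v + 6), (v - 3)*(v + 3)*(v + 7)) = 1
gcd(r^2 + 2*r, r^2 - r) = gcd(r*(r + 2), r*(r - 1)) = r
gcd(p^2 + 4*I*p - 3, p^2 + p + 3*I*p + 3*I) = p + 3*I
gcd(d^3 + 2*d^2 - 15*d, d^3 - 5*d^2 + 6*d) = d^2 - 3*d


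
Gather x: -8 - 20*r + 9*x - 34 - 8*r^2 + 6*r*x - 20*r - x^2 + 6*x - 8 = -8*r^2 - 40*r - x^2 + x*(6*r + 15) - 50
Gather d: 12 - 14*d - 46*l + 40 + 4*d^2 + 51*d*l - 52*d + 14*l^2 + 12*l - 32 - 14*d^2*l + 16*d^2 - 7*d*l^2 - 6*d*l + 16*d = d^2*(20 - 14*l) + d*(-7*l^2 + 45*l - 50) + 14*l^2 - 34*l + 20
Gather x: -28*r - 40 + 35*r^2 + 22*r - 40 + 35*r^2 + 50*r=70*r^2 + 44*r - 80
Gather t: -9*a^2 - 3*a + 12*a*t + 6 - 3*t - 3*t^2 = -9*a^2 - 3*a - 3*t^2 + t*(12*a - 3) + 6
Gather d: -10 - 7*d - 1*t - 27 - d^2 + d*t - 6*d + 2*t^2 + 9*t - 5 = -d^2 + d*(t - 13) + 2*t^2 + 8*t - 42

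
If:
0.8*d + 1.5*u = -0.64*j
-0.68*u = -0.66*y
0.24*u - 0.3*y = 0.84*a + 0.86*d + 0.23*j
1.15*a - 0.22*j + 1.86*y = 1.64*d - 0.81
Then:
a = -0.403728502024225*y - 0.256914915719054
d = 1.38913683626056*y + 0.376958129613984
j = -4.01123722179629*y - 0.471197662017479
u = 0.970588235294118*y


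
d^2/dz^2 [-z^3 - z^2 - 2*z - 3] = -6*z - 2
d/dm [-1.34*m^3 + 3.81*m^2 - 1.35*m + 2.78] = -4.02*m^2 + 7.62*m - 1.35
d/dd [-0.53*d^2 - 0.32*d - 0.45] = -1.06*d - 0.32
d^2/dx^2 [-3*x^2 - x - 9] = -6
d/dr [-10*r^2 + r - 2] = 1 - 20*r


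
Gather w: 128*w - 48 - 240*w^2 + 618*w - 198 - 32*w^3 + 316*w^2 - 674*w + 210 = -32*w^3 + 76*w^2 + 72*w - 36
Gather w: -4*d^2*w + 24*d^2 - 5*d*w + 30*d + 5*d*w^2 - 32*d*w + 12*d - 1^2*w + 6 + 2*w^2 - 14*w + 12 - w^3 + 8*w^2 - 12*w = 24*d^2 + 42*d - w^3 + w^2*(5*d + 10) + w*(-4*d^2 - 37*d - 27) + 18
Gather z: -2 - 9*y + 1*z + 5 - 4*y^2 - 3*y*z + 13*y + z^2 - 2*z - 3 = -4*y^2 + 4*y + z^2 + z*(-3*y - 1)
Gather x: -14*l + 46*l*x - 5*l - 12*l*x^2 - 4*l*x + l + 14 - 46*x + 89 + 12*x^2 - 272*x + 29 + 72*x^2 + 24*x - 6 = -18*l + x^2*(84 - 12*l) + x*(42*l - 294) + 126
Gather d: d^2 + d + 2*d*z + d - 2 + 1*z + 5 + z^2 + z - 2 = d^2 + d*(2*z + 2) + z^2 + 2*z + 1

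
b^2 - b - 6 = (b - 3)*(b + 2)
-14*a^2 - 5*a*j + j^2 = (-7*a + j)*(2*a + j)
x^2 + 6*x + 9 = (x + 3)^2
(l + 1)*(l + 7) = l^2 + 8*l + 7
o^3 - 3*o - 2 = (o - 2)*(o + 1)^2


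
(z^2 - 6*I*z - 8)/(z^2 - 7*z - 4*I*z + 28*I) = (z - 2*I)/(z - 7)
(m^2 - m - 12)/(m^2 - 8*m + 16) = (m + 3)/(m - 4)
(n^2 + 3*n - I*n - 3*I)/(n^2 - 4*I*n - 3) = (n + 3)/(n - 3*I)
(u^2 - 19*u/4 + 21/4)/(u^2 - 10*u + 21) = (u - 7/4)/(u - 7)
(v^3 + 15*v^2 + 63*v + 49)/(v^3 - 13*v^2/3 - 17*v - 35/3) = 3*(v^2 + 14*v + 49)/(3*v^2 - 16*v - 35)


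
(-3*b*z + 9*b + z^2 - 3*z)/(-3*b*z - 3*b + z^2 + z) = (z - 3)/(z + 1)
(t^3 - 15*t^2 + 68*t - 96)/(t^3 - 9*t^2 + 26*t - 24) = (t - 8)/(t - 2)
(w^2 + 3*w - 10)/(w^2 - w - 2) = (w + 5)/(w + 1)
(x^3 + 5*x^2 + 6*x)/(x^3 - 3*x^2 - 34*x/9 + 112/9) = 9*x*(x + 3)/(9*x^2 - 45*x + 56)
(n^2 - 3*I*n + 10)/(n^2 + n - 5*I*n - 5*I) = (n + 2*I)/(n + 1)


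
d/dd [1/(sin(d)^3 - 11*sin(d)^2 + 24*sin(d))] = (-3*cos(d) + 22/tan(d) - 24*cos(d)/sin(d)^2)/((sin(d) - 8)^2*(sin(d) - 3)^2)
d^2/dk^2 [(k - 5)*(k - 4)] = 2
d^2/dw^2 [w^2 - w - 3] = 2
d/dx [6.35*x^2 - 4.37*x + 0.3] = 12.7*x - 4.37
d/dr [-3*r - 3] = -3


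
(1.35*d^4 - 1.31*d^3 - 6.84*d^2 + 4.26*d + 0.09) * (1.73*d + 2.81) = 2.3355*d^5 + 1.5272*d^4 - 15.5143*d^3 - 11.8506*d^2 + 12.1263*d + 0.2529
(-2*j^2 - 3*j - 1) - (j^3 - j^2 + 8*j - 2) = -j^3 - j^2 - 11*j + 1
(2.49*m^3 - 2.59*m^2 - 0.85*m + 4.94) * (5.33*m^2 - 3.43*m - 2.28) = 13.2717*m^5 - 22.3454*m^4 - 1.324*m^3 + 35.1509*m^2 - 15.0062*m - 11.2632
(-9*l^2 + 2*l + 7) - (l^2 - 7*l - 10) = -10*l^2 + 9*l + 17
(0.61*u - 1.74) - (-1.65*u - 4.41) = 2.26*u + 2.67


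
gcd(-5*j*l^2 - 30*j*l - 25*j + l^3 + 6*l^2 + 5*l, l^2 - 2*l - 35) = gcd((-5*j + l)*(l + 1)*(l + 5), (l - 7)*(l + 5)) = l + 5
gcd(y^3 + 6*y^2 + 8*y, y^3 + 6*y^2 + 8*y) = y^3 + 6*y^2 + 8*y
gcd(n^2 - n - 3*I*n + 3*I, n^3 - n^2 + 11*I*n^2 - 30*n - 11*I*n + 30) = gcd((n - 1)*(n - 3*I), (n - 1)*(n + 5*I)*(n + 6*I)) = n - 1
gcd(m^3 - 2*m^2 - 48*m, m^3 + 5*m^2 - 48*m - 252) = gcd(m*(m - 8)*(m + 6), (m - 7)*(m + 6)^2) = m + 6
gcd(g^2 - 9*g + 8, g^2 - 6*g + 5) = g - 1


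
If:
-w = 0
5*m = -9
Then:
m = -9/5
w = 0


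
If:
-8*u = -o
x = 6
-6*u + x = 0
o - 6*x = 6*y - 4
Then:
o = 8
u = 1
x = 6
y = -4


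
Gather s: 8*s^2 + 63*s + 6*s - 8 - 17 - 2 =8*s^2 + 69*s - 27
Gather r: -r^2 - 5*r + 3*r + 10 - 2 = -r^2 - 2*r + 8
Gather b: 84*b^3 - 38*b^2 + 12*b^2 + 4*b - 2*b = 84*b^3 - 26*b^2 + 2*b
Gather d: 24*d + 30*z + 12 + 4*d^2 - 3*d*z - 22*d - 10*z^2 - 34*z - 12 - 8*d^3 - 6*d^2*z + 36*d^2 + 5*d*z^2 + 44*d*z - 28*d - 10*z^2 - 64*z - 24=-8*d^3 + d^2*(40 - 6*z) + d*(5*z^2 + 41*z - 26) - 20*z^2 - 68*z - 24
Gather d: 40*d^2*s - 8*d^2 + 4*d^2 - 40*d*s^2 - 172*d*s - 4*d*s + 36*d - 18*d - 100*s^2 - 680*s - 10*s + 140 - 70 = d^2*(40*s - 4) + d*(-40*s^2 - 176*s + 18) - 100*s^2 - 690*s + 70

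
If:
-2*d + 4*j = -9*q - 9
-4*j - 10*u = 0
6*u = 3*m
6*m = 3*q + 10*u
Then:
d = 9/2 - 2*u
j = -5*u/2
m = 2*u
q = 2*u/3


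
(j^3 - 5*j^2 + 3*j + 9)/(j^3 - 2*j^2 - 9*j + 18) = (j^2 - 2*j - 3)/(j^2 + j - 6)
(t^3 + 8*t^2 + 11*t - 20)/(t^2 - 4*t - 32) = (t^2 + 4*t - 5)/(t - 8)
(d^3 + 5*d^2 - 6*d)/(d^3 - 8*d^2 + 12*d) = (d^2 + 5*d - 6)/(d^2 - 8*d + 12)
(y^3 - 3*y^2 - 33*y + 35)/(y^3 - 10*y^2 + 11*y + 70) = (y^2 + 4*y - 5)/(y^2 - 3*y - 10)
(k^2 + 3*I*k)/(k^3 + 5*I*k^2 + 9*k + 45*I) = k/(k^2 + 2*I*k + 15)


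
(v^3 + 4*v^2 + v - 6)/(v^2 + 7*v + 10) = (v^2 + 2*v - 3)/(v + 5)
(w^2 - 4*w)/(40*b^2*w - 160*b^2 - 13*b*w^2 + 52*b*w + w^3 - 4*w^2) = w/(40*b^2 - 13*b*w + w^2)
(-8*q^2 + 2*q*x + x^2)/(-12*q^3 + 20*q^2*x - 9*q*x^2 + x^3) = (4*q + x)/(6*q^2 - 7*q*x + x^2)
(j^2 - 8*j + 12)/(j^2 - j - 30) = (j - 2)/(j + 5)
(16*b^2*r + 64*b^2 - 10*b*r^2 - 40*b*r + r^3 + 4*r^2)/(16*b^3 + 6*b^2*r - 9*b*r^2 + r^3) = (r + 4)/(b + r)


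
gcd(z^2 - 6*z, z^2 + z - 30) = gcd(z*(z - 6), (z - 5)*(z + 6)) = 1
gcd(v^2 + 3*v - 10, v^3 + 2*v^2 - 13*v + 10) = v^2 + 3*v - 10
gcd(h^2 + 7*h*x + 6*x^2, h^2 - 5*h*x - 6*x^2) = h + x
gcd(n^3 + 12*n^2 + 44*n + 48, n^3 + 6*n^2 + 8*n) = n^2 + 6*n + 8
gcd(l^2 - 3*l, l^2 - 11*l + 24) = l - 3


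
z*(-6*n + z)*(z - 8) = -6*n*z^2 + 48*n*z + z^3 - 8*z^2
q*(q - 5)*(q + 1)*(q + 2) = q^4 - 2*q^3 - 13*q^2 - 10*q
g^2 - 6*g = g*(g - 6)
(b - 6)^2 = b^2 - 12*b + 36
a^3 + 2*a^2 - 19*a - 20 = (a - 4)*(a + 1)*(a + 5)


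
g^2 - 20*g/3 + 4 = (g - 6)*(g - 2/3)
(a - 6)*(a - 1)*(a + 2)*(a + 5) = a^4 - 33*a^2 - 28*a + 60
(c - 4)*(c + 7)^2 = c^3 + 10*c^2 - 7*c - 196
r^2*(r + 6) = r^3 + 6*r^2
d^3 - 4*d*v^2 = d*(d - 2*v)*(d + 2*v)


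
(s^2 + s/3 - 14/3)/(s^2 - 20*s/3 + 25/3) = (3*s^2 + s - 14)/(3*s^2 - 20*s + 25)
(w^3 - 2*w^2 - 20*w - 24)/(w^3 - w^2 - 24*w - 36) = (w + 2)/(w + 3)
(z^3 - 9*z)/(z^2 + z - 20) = z*(z^2 - 9)/(z^2 + z - 20)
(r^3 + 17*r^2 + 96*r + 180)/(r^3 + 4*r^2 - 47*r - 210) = (r + 6)/(r - 7)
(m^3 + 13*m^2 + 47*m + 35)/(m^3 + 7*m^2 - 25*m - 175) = (m + 1)/(m - 5)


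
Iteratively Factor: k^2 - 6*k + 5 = (k - 5)*(k - 1)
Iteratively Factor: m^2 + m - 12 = (m - 3)*(m + 4)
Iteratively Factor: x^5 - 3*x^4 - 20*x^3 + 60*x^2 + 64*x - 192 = (x - 4)*(x^4 + x^3 - 16*x^2 - 4*x + 48) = (x - 4)*(x + 2)*(x^3 - x^2 - 14*x + 24) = (x - 4)*(x + 2)*(x + 4)*(x^2 - 5*x + 6) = (x - 4)*(x - 3)*(x + 2)*(x + 4)*(x - 2)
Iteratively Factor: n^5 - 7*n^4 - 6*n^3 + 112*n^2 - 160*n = (n + 4)*(n^4 - 11*n^3 + 38*n^2 - 40*n) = (n - 5)*(n + 4)*(n^3 - 6*n^2 + 8*n) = (n - 5)*(n - 2)*(n + 4)*(n^2 - 4*n) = (n - 5)*(n - 4)*(n - 2)*(n + 4)*(n)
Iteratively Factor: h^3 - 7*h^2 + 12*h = (h)*(h^2 - 7*h + 12) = h*(h - 4)*(h - 3)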